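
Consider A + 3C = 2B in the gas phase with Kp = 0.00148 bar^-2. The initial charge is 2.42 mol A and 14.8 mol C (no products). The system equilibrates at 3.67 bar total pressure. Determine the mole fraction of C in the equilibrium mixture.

y_C = 0.835

Take 2.42 mol A as basis and let X be its fractional conversion, so ξ = 2.42X.
At extent ξ: n_A = 2.42 − 2.42X; n_C = 14.8 − 7.26X; n_B = 4.84X.
Summing: n_T = 17.2 − 4.84X.
With p_i = (n_i/n_T)P, Kp = p_B^2 / (p_A p_C^3).
Setting this equal to 0.00148 bar^-2 and taking the physical root (0 < X < 1) gives X = 0.131.
Then n_C = 13.8, n_T = 16.6, so y_C = 0.835.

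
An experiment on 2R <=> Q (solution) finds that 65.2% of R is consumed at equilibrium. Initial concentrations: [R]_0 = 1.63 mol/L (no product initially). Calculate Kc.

Kc = 1.65 L/mol

Let X = conversion of R.
Concentrations: [R] = 1.63 − 1.63X; [Q] = 0.815X.
At X = 0.652: [R] = 0.567, [Q] = 0.531.
Kc = [Q] / ([R]^2) = 1.65 L/mol.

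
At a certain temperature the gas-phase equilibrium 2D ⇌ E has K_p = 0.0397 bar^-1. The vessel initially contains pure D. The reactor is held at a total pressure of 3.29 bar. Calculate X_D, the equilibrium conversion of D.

Basis: 1 mol D initially; let X = conversion of D. Extent ξ = 0.5X.
Species balance: n_D = 1 − X; n_E = 0.5X.
n_T = Σnᵢ = 1 − 0.5X.
y_i = n_i/n_T, p_i = y_i·P. K_p = p_E / (p_D^2).
Substituting and setting equal to 0.0397 bar^-1 gives a polynomial in X; the root in (0,1) is X = 0.190.

X = 0.190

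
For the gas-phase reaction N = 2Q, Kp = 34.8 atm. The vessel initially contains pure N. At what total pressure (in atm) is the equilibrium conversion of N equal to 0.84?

P = 3.63 atm

Take 1 mol N as basis and let X be its fractional conversion, so ξ = X.
Mole table: n_N = 1 − X; n_Q = 2X.
n_T = Σnᵢ = 1 + X.
Kp = p_Q^2 / (p_N) with p_i = (n_i/n_T)·P.
At X = 0.84: the mole-fraction product g(X) = Π y_i^ν_i = 9.587. Since Kp = g(X)·P^{1}, P = (Kp/g)^(1/1) = (34.8/9.587)^(1/1) = 3.63 atm.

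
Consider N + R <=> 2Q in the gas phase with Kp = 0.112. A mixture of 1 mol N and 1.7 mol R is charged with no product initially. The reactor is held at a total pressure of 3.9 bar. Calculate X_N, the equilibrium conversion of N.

Let X = conversion of N (basis 1 mol N); extent of reaction ξ = X.
Species balance: n_N = 1 − X; n_R = 1.7 − X; n_Q = 2X.
Since Δν = 0, n_T = 2.7 throughout.
y_i = n_i/n_T, p_i = y_i·P. Kp = p_Q^2 / (p_N p_R).
Substituting and setting equal to 0.112 gives a polynomial in X; the root in (0,1) is X = 0.186.

X = 0.186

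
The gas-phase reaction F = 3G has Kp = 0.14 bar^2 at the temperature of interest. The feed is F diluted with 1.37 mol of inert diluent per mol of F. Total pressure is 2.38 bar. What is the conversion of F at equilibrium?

Basis: 1 mol F initially; let X = conversion of F. Extent ξ = X.
Species balance: n_F = 1 − X; n_G = 3X; n_I = 1.37 (inert).
Total moles n_T = 2.37 + 2X.
With p_i = (n_i/n_T)P, Kp = p_G^3 / (p_F).
Equating to 0.14 bar^2 and solving on 0 < X < 1: X = 0.177.

X = 0.177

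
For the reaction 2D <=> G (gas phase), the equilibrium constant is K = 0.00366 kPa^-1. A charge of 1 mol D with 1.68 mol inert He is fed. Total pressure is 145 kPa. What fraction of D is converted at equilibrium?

Take 1 mol D as basis and let X be its fractional conversion, so ξ = 0.5X.
Species balance: n_D = 1 − X; n_G = 0.5X; n_I = 1.68 (inert).
n_T = Σnᵢ = 2.68 − 0.5X.
With p_i = (n_i/n_T)P, K = p_G / (p_D^2).
Setting this equal to 0.00366 kPa^-1 and taking the physical root (0 < X < 1) gives X = 0.240.

X = 0.240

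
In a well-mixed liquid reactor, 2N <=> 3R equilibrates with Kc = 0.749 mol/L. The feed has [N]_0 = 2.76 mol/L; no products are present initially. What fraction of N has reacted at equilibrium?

X = 0.330

Let X = conversion of N; extent ξ = 2.76X/2 mol/L.
Concentrations: [N] = 2.76 − 2.76X; [R] = 4.14X.
Kc = [R]^3 / ([N]^2).
Solving Kc = 0.749 for X ∈ (0,1): X = 0.330.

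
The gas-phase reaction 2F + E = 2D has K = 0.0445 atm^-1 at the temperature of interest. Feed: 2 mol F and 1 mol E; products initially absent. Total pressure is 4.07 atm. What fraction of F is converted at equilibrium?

Let X = conversion of F (basis 2 mol F); extent of reaction ξ = X.
Species balance: n_F = 2 − 2X; n_E = 1 − X; n_D = 2X.
n_T = Σnᵢ = 3 − X.
With p_i = (n_i/n_T)P, K = p_D^2 / (p_F^2 p_E).
Equating to 0.0445 atm^-1 and solving on 0 < X < 1: X = 0.186.

X = 0.186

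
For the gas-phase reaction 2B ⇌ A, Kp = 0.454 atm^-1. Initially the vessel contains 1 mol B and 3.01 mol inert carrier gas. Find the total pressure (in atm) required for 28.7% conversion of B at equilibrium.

Take 1 mol B as basis and let X be its fractional conversion, so ξ = 0.5X.
Mole table: n_B = 1 − X; n_A = 0.5X; n_I = 3.01 (inert).
n_T = Σnᵢ = 4.01 − 0.5X.
Kp = p_A / (p_B^2) with p_i = (n_i/n_T)·P.
At X = 0.287: the mole-fraction product g(X) = Π y_i^ν_i = 1.091. Since Kp = g(X)·P^{-1}, P = (g/Kp)^(1/1) = (1.091/0.454)^(1/1) = 2.4 atm.

P = 2.4 atm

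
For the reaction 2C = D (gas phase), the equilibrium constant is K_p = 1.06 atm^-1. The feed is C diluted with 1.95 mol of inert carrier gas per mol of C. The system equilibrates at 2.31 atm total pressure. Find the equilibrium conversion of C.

X = 0.483

Let X = conversion of C (basis 1 mol C); extent of reaction ξ = 0.5X.
At extent ξ: n_C = 1 − X; n_D = 0.5X; n_I = 1.95 (inert).
Summing: n_T = 2.95 − 0.5X.
Mole fractions y_i = n_i/n_T; K_p = p_D / (p_C^2) with p_i = y_i·P.
Equating to 1.06 atm^-1 and solving on 0 < X < 1: X = 0.483.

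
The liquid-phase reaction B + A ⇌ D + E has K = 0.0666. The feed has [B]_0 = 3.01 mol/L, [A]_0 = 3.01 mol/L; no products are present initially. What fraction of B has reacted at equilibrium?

X = 0.205

Let X = conversion of B; extent ξ = 3.01·X mol/L.
Concentrations: [B] = 3.01 − 3.01X; [A] = 3.01 − 3.01X; [D] = 3.01X; [E] = 3.01X.
K = [D] [E] / ([B] [A]).
Equating to 0.0666: the physical root is X = 0.205.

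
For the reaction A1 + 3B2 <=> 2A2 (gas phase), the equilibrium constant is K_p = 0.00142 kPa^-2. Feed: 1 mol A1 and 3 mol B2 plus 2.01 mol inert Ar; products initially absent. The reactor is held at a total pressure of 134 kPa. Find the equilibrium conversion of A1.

Let X = conversion of A1 (basis 1 mol A1); extent of reaction ξ = X.
Species balance: n_A1 = 1 − X; n_B2 = 3 − 3X; n_A2 = 2X; n_I = 2.01 (inert).
Total moles n_T = 6.01 − 2X.
y_i = n_i/n_T, p_i = y_i·P. K_p = p_A2^2 / (p_A1 p_B2^3).
Substituting and setting equal to 0.00142 kPa^-2 gives a polynomial in X; the root in (0,1) is X = 0.547.

X = 0.547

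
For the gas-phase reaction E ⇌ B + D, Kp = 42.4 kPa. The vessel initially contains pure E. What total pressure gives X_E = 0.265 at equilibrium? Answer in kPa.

P = 561 kPa

Take 1 mol E as basis and let X be its fractional conversion, so ξ = X.
Mole table: n_E = 1 − X; n_B = X; n_D = X.
Total moles n_T = 1 + X.
Kp = p_B p_D / (p_E) with p_i = (n_i/n_T)·P.
At X = 0.265: the mole-fraction product g(X) = Π y_i^ν_i = 0.07553. Since Kp = g(X)·P^{1}, P = (Kp/g)^(1/1) = (42.4/0.07553)^(1/1) = 561 kPa.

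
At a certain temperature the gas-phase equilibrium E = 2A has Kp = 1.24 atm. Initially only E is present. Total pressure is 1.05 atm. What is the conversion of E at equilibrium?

X = 0.477

Basis: 1 mol E initially; let X = conversion of E. Extent ξ = X.
At extent ξ: n_E = 1 − X; n_A = 2X.
Total moles n_T = 1 + X.
Mole fractions y_i = n_i/n_T; Kp = p_A^2 / (p_E) with p_i = y_i·P.
Substituting and setting equal to 1.24 atm gives a polynomial in X; the root in (0,1) is X = 0.477.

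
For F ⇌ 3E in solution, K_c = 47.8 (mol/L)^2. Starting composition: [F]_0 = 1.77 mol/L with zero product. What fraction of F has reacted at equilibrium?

X = 0.606

Let X = conversion of F; extent ξ = 1.77·X mol/L.
Concentrations: [F] = 1.77 − 1.77X; [E] = 5.31X.
K_c = [E]^3 / ([F]).
Setting equal to 47.8 and solving for X on (0,1) gives X = 0.606.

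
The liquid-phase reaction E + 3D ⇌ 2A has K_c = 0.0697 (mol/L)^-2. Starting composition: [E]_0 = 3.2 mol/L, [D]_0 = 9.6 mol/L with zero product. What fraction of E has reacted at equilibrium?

Let X = conversion of E; extent ξ = 3.2·X mol/L.
Concentrations: [E] = 3.2 − 3.2X; [D] = 9.6 − 9.6X; [A] = 6.4X.
K_c = [A]^2 / ([E] [D]^3).
Solving K_c = 0.0697 for X ∈ (0,1): X = 0.515.

X = 0.515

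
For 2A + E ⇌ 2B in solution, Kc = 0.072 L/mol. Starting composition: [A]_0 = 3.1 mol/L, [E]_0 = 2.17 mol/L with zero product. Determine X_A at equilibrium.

Let X = conversion of A; extent ξ = 3.1X/2 mol/L.
Concentrations: [A] = 3.1 − 3.1X; [E] = 2.17 − 1.55X; [B] = 3.1X.
Kc = [B]^2 / ([A]^2 [E]).
Equating to 0.072 L/mol: the physical root is X = 0.263.

X = 0.263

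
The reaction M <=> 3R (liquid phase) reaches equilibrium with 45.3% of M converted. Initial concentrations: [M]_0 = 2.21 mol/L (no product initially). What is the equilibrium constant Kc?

Kc = 22.4 (mol/L)^2

Let X = conversion of M.
Concentrations: [M] = 2.21 − 2.21X; [R] = 6.63X.
At X = 0.453: [M] = 1.21, [R] = 3.
Kc = [R]^3 / ([M]) = 22.4 (mol/L)^2.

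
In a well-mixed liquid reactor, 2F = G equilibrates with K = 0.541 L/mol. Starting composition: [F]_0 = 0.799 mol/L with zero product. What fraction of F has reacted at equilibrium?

Let X = conversion of F; extent ξ = 0.799X/2 mol/L.
Concentrations: [F] = 0.799 − 0.799X; [G] = 0.4X.
K = [G] / ([F]^2).
This equals 0.541 at X = 0.357 (the root in 0 < X < 1).

X = 0.357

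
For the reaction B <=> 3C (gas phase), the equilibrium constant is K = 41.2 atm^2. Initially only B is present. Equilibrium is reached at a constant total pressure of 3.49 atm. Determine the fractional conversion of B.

X = 0.620

Let X = conversion of B (basis 1 mol B); extent of reaction ξ = X.
Species balance: n_B = 1 − X; n_C = 3X.
Total moles n_T = 1 + 2X.
y_i = n_i/n_T, p_i = y_i·P. K = p_C^3 / (p_B).
This yields a degree-3 equation in X; solving on (0,1), X = 0.620.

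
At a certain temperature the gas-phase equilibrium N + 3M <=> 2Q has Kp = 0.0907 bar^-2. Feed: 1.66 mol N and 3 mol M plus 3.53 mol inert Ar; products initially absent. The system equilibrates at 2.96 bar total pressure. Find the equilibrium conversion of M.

Take 3 mol M as basis and let X be its fractional conversion, so ξ = X.
Moles: n_N = 1.66 − X; n_M = 3 − 3X; n_Q = 2X; n_I = 3.53 (inert).
Total moles n_T = 8.19 − 2X.
y_i = n_i/n_T, p_i = y_i·P. Kp = p_Q^2 / (p_N p_M^3).
This yields a degree-4 equation in X; solving on (0,1), X = 0.238.

X = 0.238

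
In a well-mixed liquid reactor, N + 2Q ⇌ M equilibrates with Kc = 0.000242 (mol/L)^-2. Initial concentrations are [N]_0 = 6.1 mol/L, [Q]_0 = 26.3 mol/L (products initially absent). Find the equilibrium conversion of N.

Let X = conversion of N; extent ξ = 6.1·X mol/L.
Concentrations: [N] = 6.1 − 6.1X; [Q] = 26.3 − 12.2X; [M] = 6.1X.
Kc = [M] / ([N] [Q]^2).
Setting equal to 0.000242 and solving for X on (0,1) gives X = 0.129.

X = 0.129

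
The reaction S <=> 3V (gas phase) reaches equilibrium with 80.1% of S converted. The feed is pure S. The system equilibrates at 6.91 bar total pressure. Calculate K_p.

Basis: 1 mol S initially; let X = conversion of S. Extent ξ = X.
Mole table: n_S = 1 − X; n_V = 3X.
Total moles n_T = 1 + 2X.
At X = 0.801: n_S = 0.199, n_V = 2.4, n_T = 2.6.
p_i = (n_i/n_T)·P. K_p = p_V^3 / (p_S) = 492 bar^2.

K_p = 492 bar^2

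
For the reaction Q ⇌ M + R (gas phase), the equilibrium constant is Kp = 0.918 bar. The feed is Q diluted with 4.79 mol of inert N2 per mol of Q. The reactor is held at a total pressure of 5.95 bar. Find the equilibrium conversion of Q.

X = 0.616

Let X = conversion of Q (basis 1 mol Q); extent of reaction ξ = X.
At extent ξ: n_Q = 1 − X; n_M = X; n_R = X; n_I = 4.79 (inert).
n_T = Σnᵢ = 5.79 + X.
With p_i = (n_i/n_T)P, Kp = p_M p_R / (p_Q).
Equating to 0.918 bar and solving on 0 < X < 1: X = 0.616.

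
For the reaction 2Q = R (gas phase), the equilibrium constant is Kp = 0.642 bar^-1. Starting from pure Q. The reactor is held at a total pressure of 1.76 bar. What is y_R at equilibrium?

Take 1 mol Q as basis and let X be its fractional conversion, so ξ = 0.5X.
Mole table: n_Q = 1 − X; n_R = 0.5X.
Total moles n_T = 1 − 0.5X.
y_i = n_i/n_T, p_i = y_i·P. Kp = p_R / (p_Q^2).
Setting this equal to 0.642 bar^-1 and taking the physical root (0 < X < 1) gives X = 0.574.
Then n_R = 0.287, n_T = 0.713, so y_R = 0.403.

y_R = 0.403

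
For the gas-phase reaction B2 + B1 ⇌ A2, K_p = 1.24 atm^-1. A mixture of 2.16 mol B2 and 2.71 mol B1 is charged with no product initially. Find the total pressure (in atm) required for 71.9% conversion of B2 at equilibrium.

P = 5.92 atm

Basis: 2.16 mol B2 initially; let X = conversion of B2. Extent ξ = 2.16X.
Species balance: n_B2 = 2.16 − 2.16X; n_B1 = 2.71 − 2.16X; n_A2 = 2.16X.
n_T = Σnᵢ = 4.87 − 2.16X.
K_p = p_A2 / (p_B2 p_B1) with p_i = (n_i/n_T)·P.
At X = 0.719: the mole-fraction product g(X) = Π y_i^ν_i = 7.336. Since K_p = g(X)·P^{-1}, P = (g/K_p)^(1/1) = (7.336/1.24)^(1/1) = 5.92 atm.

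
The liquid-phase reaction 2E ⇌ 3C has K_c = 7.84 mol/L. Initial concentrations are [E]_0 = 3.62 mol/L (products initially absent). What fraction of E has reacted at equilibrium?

Let X = conversion of E; extent ξ = 3.62X/2 mol/L.
Concentrations: [E] = 3.62 − 3.62X; [C] = 5.43X.
K_c = [C]^3 / ([E]^2).
This equals 7.84 at X = 0.525 (the root in 0 < X < 1).

X = 0.525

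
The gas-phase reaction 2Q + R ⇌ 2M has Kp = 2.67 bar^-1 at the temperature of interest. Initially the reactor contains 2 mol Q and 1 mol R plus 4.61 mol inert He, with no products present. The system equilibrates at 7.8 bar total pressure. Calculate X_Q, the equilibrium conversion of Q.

X = 0.538

Let X = conversion of Q (basis 2 mol Q); extent of reaction ξ = X.
Mole table: n_Q = 2 − 2X; n_R = 1 − X; n_M = 2X; n_I = 4.61 (inert).
Total moles n_T = 7.61 − X.
y_i = n_i/n_T, p_i = y_i·P. Kp = p_M^2 / (p_Q^2 p_R).
Setting this equal to 2.67 bar^-1 and taking the physical root (0 < X < 1) gives X = 0.538.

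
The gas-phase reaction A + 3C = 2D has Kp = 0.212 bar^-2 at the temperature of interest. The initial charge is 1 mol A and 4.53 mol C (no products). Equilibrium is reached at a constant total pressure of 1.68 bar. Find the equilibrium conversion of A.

X = 0.391

Basis: 1 mol A initially; let X = conversion of A. Extent ξ = X.
Mole table: n_A = 1 − X; n_C = 4.53 − 3X; n_D = 2X.
Total moles n_T = 5.53 − 2X.
With p_i = (n_i/n_T)P, Kp = p_D^2 / (p_A p_C^3).
This yields a degree-4 equation in X; solving on (0,1), X = 0.391.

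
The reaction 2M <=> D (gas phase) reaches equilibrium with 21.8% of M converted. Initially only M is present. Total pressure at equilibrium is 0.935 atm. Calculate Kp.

Take 1 mol M as basis and let X be its fractional conversion, so ξ = 0.5X.
At extent ξ: n_M = 1 − X; n_D = 0.5X.
Total moles n_T = 1 − 0.5X.
At X = 0.218: n_M = 0.782, n_D = 0.109, n_T = 0.891.
p_i = (n_i/n_T)·P. Kp = p_D / (p_M^2) = 0.17 atm^-1.

Kp = 0.17 atm^-1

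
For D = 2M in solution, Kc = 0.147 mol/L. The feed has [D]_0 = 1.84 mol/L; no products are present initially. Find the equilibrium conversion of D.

Let X = conversion of D; extent ξ = 1.84·X mol/L.
Concentrations: [D] = 1.84 − 1.84X; [M] = 3.68X.
Kc = [M]^2 / ([D]).
This equals 0.147 at X = 0.132 (the root in 0 < X < 1).

X = 0.132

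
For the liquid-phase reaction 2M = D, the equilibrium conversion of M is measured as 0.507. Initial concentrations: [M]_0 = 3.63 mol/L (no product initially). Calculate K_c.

Let X = conversion of M.
Concentrations: [M] = 3.63 − 3.63X; [D] = 1.81X.
At X = 0.507: [M] = 1.79, [D] = 0.92.
K_c = [D] / ([M]^2) = 0.287 L/mol.

K_c = 0.287 L/mol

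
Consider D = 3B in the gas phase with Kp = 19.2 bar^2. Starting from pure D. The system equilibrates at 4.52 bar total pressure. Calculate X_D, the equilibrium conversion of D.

Basis: 1 mol D initially; let X = conversion of D. Extent ξ = X.
Mole table: n_D = 1 − X; n_B = 3X.
Total moles n_T = 1 + 2X.
Mole fractions y_i = n_i/n_T; Kp = p_B^3 / (p_D) with p_i = y_i·P.
Substituting and setting equal to 19.2 bar^2 gives a polynomial in X; the root in (0,1) is X = 0.408.

X = 0.408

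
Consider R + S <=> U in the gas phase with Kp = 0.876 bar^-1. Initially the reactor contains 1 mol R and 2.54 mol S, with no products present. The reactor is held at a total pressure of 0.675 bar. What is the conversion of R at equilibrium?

Basis: 1 mol R initially; let X = conversion of R. Extent ξ = X.
Mole table: n_R = 1 − X; n_S = 2.54 − X; n_U = X.
Summing: n_T = 3.54 − X.
With p_i = (n_i/n_T)P, Kp = p_U / (p_R p_S).
Equating to 0.876 bar^-1 and solving on 0 < X < 1: X = 0.290.

X = 0.290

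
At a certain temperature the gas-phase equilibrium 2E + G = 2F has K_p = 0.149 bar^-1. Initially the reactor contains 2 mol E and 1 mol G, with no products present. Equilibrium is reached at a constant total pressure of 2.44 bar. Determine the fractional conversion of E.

Take 2 mol E as basis and let X be its fractional conversion, so ξ = X.
At extent ξ: n_E = 2 − 2X; n_G = 1 − X; n_F = 2X.
n_T = Σnᵢ = 3 − X.
y_i = n_i/n_T, p_i = y_i·P. K_p = p_F^2 / (p_E^2 p_G).
Equating to 0.149 bar^-1 and solving on 0 < X < 1: X = 0.240.

X = 0.240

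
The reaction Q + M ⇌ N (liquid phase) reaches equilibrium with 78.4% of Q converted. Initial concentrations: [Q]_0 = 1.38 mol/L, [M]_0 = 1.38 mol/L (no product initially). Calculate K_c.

Let X = conversion of Q.
Concentrations: [Q] = 1.38 − 1.38X; [M] = 1.38 − 1.38X; [N] = 1.38X.
At X = 0.784: [Q] = 0.298, [M] = 0.298, [N] = 1.08.
K_c = [N] / ([Q] [M]) = 12.2 L/mol.

K_c = 12.2 L/mol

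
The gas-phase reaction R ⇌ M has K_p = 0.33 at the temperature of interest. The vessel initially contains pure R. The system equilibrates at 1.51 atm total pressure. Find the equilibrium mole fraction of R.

y_R = 0.752

Let X = conversion of R (basis 1 mol R); extent of reaction ξ = X.
Species balance: n_R = 1 − X; n_M = X.
Total moles n_T = 1 (Δν = 0, constant).
Mole fractions y_i = n_i/n_T; K_p = p_M / (p_R) with p_i = y_i·P.
Substituting and setting equal to 0.33 gives a polynomial in X; the root in (0,1) is X = 0.248.
Then n_R = 0.752, n_T = 1, so y_R = 0.752.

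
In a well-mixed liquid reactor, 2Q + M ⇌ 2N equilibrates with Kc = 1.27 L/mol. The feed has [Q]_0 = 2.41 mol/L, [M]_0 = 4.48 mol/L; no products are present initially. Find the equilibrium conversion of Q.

Let X = conversion of Q; extent ξ = 2.41X/2 mol/L.
Concentrations: [Q] = 2.41 − 2.41X; [M] = 4.48 − 1.21X; [N] = 2.41X.
Kc = [N]^2 / ([Q]^2 [M]).
This equals 1.27 at X = 0.683 (the root in 0 < X < 1).

X = 0.683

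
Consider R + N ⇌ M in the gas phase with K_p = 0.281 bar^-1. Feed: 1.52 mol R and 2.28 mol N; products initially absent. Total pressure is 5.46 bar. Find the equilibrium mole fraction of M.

y_M = 0.214

Let X = conversion of R (basis 1.52 mol R); extent of reaction ξ = 1.52X.
Species balance: n_R = 1.52 − 1.52X; n_N = 2.28 − 1.52X; n_M = 1.52X.
n_T = Σnᵢ = 3.8 − 1.52X.
Mole fractions y_i = n_i/n_T; K_p = p_M / (p_R p_N) with p_i = y_i·P.
This yields a degree-2 equation in X; solving on (0,1), X = 0.441.
Then n_M = 0.67, n_T = 3.13, so y_M = 0.214.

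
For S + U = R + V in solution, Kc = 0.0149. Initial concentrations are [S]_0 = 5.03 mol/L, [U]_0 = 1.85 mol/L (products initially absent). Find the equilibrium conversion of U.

Let X = conversion of U; extent ξ = 1.85·X mol/L.
Concentrations: [S] = 5.03 − 1.85X; [U] = 1.85 − 1.85X; [R] = 1.85X; [V] = 1.85X.
Kc = [R] [V] / ([S] [U]).
Solving Kc = 0.0149 for X ∈ (0,1): X = 0.177.

X = 0.177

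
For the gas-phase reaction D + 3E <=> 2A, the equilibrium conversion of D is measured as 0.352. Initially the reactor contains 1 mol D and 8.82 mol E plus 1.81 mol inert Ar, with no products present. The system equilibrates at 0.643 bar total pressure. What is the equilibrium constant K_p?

K_p = 0.472 bar^-2

Basis: 1 mol D initially; let X = conversion of D. Extent ξ = X.
Species balance: n_D = 1 − X; n_E = 8.82 − 3X; n_A = 2X; n_I = 1.81 (inert).
n_T = Σnᵢ = 11.6 − 2X.
At X = 0.352: n_D = 0.648, n_E = 7.76, n_A = 0.704, n_T = 10.9.
p_i = (n_i/n_T)·P. K_p = p_A^2 / (p_D p_E^3) = 0.472 bar^-2.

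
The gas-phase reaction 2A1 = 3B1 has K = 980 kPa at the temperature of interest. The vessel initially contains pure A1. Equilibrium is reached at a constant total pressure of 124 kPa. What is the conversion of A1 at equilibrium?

X = 0.682

Take 1 mol A1 as basis and let X be its fractional conversion, so ξ = 0.5X.
Moles: n_A1 = 1 − X; n_B1 = 1.5X.
Summing: n_T = 1 + 0.5X.
Mole fractions y_i = n_i/n_T; K = p_B1^3 / (p_A1^2) with p_i = y_i·P.
Setting this equal to 980 kPa and taking the physical root (0 < X < 1) gives X = 0.682.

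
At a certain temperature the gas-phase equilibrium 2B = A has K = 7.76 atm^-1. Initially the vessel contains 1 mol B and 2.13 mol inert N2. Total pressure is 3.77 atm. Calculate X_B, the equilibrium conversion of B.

X = 0.806

Basis: 1 mol B initially; let X = conversion of B. Extent ξ = 0.5X.
Mole table: n_B = 1 − X; n_A = 0.5X; n_I = 2.13 (inert).
Total moles n_T = 3.13 − 0.5X.
Mole fractions y_i = n_i/n_T; K = p_A / (p_B^2) with p_i = y_i·P.
Substituting and setting equal to 7.76 atm^-1 gives a polynomial in X; the root in (0,1) is X = 0.806.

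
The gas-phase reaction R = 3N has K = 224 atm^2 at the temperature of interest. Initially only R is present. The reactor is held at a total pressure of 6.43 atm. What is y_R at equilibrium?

y_R = 0.124

Basis: 1 mol R initially; let X = conversion of R. Extent ξ = X.
At extent ξ: n_R = 1 − X; n_N = 3X.
n_T = Σnᵢ = 1 + 2X.
y_i = n_i/n_T, p_i = y_i·P. K = p_N^3 / (p_R).
Equating to 224 atm^2 and solving on 0 < X < 1: X = 0.702.
Then n_R = 0.298, n_T = 2.4, so y_R = 0.124.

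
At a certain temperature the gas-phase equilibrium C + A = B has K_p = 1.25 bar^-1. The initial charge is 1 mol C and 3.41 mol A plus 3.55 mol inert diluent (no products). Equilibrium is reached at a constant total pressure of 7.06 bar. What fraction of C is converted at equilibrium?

Let X = conversion of C (basis 1 mol C); extent of reaction ξ = X.
Moles: n_C = 1 − X; n_A = 3.41 − X; n_B = X; n_I = 3.55 (inert).
Total moles n_T = 7.96 − X.
With p_i = (n_i/n_T)P, K_p = p_B / (p_C p_A).
Equating to 1.25 bar^-1 and solving on 0 < X < 1: X = 0.764.

X = 0.764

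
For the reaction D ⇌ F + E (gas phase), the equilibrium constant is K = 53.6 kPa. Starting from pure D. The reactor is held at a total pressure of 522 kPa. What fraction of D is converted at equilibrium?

X = 0.305

Basis: 1 mol D initially; let X = conversion of D. Extent ξ = X.
Moles: n_D = 1 − X; n_F = X; n_E = X.
n_T = Σnᵢ = 1 + X.
y_i = n_i/n_T, p_i = y_i·P. K = p_F p_E / (p_D).
Setting this equal to 53.6 kPa and taking the physical root (0 < X < 1) gives X = 0.305.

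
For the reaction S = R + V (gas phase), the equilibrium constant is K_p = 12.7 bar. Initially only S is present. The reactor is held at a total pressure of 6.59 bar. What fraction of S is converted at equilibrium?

Basis: 1 mol S initially; let X = conversion of S. Extent ξ = X.
Moles: n_S = 1 − X; n_R = X; n_V = X.
Total moles n_T = 1 + X.
With p_i = (n_i/n_T)P, K_p = p_R p_V / (p_S).
Setting this equal to 12.7 bar and taking the physical root (0 < X < 1) gives X = 0.811.

X = 0.811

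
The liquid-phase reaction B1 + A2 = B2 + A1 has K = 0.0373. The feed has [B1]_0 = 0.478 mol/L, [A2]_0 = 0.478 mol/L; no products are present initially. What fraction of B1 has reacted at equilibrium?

Let X = conversion of B1; extent ξ = 0.478·X mol/L.
Concentrations: [B1] = 0.478 − 0.478X; [A2] = 0.478 − 0.478X; [B2] = 0.478X; [A1] = 0.478X.
K = [B2] [A1] / ([B1] [A2]).
Equating to 0.0373: the physical root is X = 0.162.

X = 0.162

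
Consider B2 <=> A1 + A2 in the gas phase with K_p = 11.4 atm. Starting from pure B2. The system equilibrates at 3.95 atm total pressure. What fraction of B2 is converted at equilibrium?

Take 1 mol B2 as basis and let X be its fractional conversion, so ξ = X.
Species balance: n_B2 = 1 − X; n_A1 = X; n_A2 = X.
Total moles n_T = 1 + X.
With p_i = (n_i/n_T)P, K_p = p_A1 p_A2 / (p_B2).
Equating to 11.4 atm and solving on 0 < X < 1: X = 0.862.

X = 0.862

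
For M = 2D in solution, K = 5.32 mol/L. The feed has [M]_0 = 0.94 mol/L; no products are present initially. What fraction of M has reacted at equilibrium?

Let X = conversion of M; extent ξ = 0.94·X mol/L.
Concentrations: [M] = 0.94 − 0.94X; [D] = 1.88X.
K = [D]^2 / ([M]).
This equals 5.32 at X = 0.677 (the root in 0 < X < 1).

X = 0.677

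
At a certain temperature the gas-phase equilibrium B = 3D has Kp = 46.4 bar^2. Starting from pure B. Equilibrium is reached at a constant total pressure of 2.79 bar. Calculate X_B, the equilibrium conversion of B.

Basis: 1 mol B initially; let X = conversion of B. Extent ξ = X.
Species balance: n_B = 1 − X; n_D = 3X.
Summing: n_T = 1 + 2X.
Mole fractions y_i = n_i/n_T; Kp = p_D^3 / (p_B) with p_i = y_i·P.
Equating to 46.4 bar^2 and solving on 0 < X < 1: X = 0.718.

X = 0.718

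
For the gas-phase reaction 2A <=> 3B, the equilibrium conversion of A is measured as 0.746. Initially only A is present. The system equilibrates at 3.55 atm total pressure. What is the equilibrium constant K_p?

Let X = conversion of A (basis 1 mol A); extent of reaction ξ = 0.5X.
Moles: n_A = 1 − X; n_B = 1.5X.
Summing: n_T = 1 + 0.5X.
At X = 0.746: n_A = 0.254, n_B = 1.12, n_T = 1.37.
p_i = (n_i/n_T)·P. K_p = p_B^3 / (p_A^2) = 56.2 atm.

K_p = 56.2 atm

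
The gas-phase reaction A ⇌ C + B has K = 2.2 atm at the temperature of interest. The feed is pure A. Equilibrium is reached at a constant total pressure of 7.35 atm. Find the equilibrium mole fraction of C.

Take 1 mol A as basis and let X be its fractional conversion, so ξ = X.
Mole table: n_A = 1 − X; n_C = X; n_B = X.
Summing: n_T = 1 + X.
y_i = n_i/n_T, p_i = y_i·P. K = p_C p_B / (p_A).
Equating to 2.2 atm and solving on 0 < X < 1: X = 0.480.
Then n_C = 0.48, n_T = 1.48, so y_C = 0.324.

y_C = 0.324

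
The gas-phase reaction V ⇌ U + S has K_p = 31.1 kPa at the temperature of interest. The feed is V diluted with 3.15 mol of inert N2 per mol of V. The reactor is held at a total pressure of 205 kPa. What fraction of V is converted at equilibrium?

Let X = conversion of V (basis 1 mol V); extent of reaction ξ = X.
Mole table: n_V = 1 − X; n_U = X; n_S = X; n_I = 3.15 (inert).
Summing: n_T = 4.15 + X.
With p_i = (n_i/n_T)P, K_p = p_U p_S / (p_V).
Equating to 31.1 kPa and solving on 0 < X < 1: X = 0.560.

X = 0.560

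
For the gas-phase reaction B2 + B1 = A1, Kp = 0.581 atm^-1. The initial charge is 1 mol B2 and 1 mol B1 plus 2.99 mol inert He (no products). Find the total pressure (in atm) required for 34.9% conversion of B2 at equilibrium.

P = 6.58 atm

Take 1 mol B2 as basis and let X be its fractional conversion, so ξ = X.
Moles: n_B2 = 1 − X; n_B1 = 1 − X; n_A1 = X; n_I = 2.99 (inert).
Summing: n_T = 4.99 − X.
Kp = p_A1 / (p_B2 p_B1) with p_i = (n_i/n_T)·P.
At X = 0.349: the mole-fraction product g(X) = Π y_i^ν_i = 3.822. Since Kp = g(X)·P^{-1}, P = (g/Kp)^(1/1) = (3.822/0.581)^(1/1) = 6.58 atm.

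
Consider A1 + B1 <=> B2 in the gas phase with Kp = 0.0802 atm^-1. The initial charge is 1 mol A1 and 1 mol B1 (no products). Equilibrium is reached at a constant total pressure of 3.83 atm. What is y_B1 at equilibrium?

y_B1 = 0.467

Let X = conversion of A1 (basis 1 mol A1); extent of reaction ξ = X.
Moles: n_A1 = 1 − X; n_B1 = 1 − X; n_B2 = X.
n_T = Σnᵢ = 2 − X.
With p_i = (n_i/n_T)P, Kp = p_B2 / (p_A1 p_B1).
Substituting and setting equal to 0.0802 atm^-1 gives a polynomial in X; the root in (0,1) is X = 0.125.
Then n_B1 = 0.875, n_T = 1.87, so y_B1 = 0.467.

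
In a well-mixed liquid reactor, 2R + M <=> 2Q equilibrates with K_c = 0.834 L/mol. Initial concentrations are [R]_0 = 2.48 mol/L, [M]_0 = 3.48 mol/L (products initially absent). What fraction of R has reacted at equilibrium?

Let X = conversion of R; extent ξ = 2.48X/2 mol/L.
Concentrations: [R] = 2.48 − 2.48X; [M] = 3.48 − 1.24X; [Q] = 2.48X.
K_c = [Q]^2 / ([R]^2 [M]).
Setting equal to 0.834 and solving for X on (0,1) gives X = 0.602.

X = 0.602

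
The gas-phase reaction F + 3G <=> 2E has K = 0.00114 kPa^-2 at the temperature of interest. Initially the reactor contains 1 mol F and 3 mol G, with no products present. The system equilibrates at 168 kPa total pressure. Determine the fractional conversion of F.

Let X = conversion of F (basis 1 mol F); extent of reaction ξ = X.
At extent ξ: n_F = 1 − X; n_G = 3 − 3X; n_E = 2X.
Summing: n_T = 4 − 2X.
y_i = n_i/n_T, p_i = y_i·P. K = p_E^2 / (p_F p_G^3).
This yields a degree-4 equation in X; solving on (0,1), X = 0.654.

X = 0.654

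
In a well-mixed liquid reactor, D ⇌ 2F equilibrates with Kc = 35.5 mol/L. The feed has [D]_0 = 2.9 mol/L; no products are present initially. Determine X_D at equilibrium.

X = 0.794

Let X = conversion of D; extent ξ = 2.9·X mol/L.
Concentrations: [D] = 2.9 − 2.9X; [F] = 5.8X.
Kc = [F]^2 / ([D]).
Setting equal to 35.5 and solving for X on (0,1) gives X = 0.794.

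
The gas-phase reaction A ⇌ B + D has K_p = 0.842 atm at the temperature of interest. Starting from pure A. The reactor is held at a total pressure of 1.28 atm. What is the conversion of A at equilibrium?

Basis: 1 mol A initially; let X = conversion of A. Extent ξ = X.
Species balance: n_A = 1 − X; n_B = X; n_D = X.
n_T = Σnᵢ = 1 + X.
Mole fractions y_i = n_i/n_T; K_p = p_B p_D / (p_A) with p_i = y_i·P.
Setting this equal to 0.842 atm and taking the physical root (0 < X < 1) gives X = 0.630.

X = 0.630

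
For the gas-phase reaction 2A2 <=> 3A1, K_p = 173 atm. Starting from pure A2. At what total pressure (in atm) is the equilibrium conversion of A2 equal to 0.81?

Take 1 mol A2 as basis and let X be its fractional conversion, so ξ = 0.5X.
Moles: n_A2 = 1 − X; n_A1 = 1.5X.
Total moles n_T = 1 + 0.5X.
K_p = p_A1^3 / (p_A2^2) with p_i = (n_i/n_T)·P.
At X = 0.81: the mole-fraction product g(X) = Π y_i^ν_i = 35.36. Since K_p = g(X)·P^{1}, P = (K_p/g)^(1/1) = (173/35.36)^(1/1) = 4.89 atm.

P = 4.89 atm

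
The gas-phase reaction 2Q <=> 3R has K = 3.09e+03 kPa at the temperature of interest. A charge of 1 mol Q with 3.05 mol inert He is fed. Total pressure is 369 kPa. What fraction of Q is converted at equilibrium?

Let X = conversion of Q (basis 1 mol Q); extent of reaction ξ = 0.5X.
At extent ξ: n_Q = 1 − X; n_R = 1.5X; n_I = 3.05 (inert).
n_T = Σnᵢ = 4.05 + 0.5X.
y_i = n_i/n_T, p_i = y_i·P. K = p_R^3 / (p_Q^2).
Equating to 3.09e+03 kPa and solving on 0 < X < 1: X = 0.789.

X = 0.789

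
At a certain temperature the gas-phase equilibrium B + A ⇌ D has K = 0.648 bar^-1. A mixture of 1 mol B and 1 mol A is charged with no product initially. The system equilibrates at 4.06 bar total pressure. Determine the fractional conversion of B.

Let X = conversion of B (basis 1 mol B); extent of reaction ξ = X.
Species balance: n_B = 1 − X; n_A = 1 − X; n_D = X.
Summing: n_T = 2 − X.
y_i = n_i/n_T, p_i = y_i·P. K = p_D / (p_B p_A).
Substituting and setting equal to 0.648 bar^-1 gives a polynomial in X; the root in (0,1) is X = 0.475.

X = 0.475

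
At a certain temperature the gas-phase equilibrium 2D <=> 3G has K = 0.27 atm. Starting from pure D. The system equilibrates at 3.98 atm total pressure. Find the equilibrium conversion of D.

Take 1 mol D as basis and let X be its fractional conversion, so ξ = 0.5X.
Species balance: n_D = 1 − X; n_G = 1.5X.
Summing: n_T = 1 + 0.5X.
Mole fractions y_i = n_i/n_T; K = p_G^3 / (p_D^2) with p_i = y_i·P.
Substituting and setting equal to 0.27 atm gives a polynomial in X; the root in (0,1) is X = 0.236.

X = 0.236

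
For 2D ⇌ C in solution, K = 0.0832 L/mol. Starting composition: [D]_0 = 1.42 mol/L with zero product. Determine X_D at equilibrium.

Let X = conversion of D; extent ξ = 1.42X/2 mol/L.
Concentrations: [D] = 1.42 − 1.42X; [C] = 0.71X.
K = [C] / ([D]^2).
Solving K = 0.0832 for X ∈ (0,1): X = 0.165.

X = 0.165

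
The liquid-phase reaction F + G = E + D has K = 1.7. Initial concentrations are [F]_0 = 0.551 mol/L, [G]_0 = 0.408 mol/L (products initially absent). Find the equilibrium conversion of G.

Let X = conversion of G; extent ξ = 0.408·X mol/L.
Concentrations: [F] = 0.551 − 0.408X; [G] = 0.408 − 0.408X; [E] = 0.408X; [D] = 0.408X.
K = [E] [D] / ([F] [G]).
Equating to 1.7: the physical root is X = 0.648.

X = 0.648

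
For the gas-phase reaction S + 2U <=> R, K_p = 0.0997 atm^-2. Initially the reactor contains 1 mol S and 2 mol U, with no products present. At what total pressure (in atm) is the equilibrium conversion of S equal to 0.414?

P = 4.93 atm

Let X = conversion of S (basis 1 mol S); extent of reaction ξ = X.
Moles: n_S = 1 − X; n_U = 2 − 2X; n_R = X.
Total moles n_T = 3 − 2X.
K_p = p_R / (p_S p_U^2) with p_i = (n_i/n_T)·P.
At X = 0.414: the mole-fraction product g(X) = Π y_i^ν_i = 2.426. Since K_p = g(X)·P^{-2}, P = (g/K_p)^(1/2) = (2.426/0.0997)^(1/2) = 4.93 atm.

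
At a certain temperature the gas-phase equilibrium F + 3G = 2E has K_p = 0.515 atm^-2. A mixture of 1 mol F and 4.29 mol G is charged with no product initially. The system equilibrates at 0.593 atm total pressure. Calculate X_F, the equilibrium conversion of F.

X = 0.254

Let X = conversion of F (basis 1 mol F); extent of reaction ξ = X.
Species balance: n_F = 1 − X; n_G = 4.29 − 3X; n_E = 2X.
Summing: n_T = 5.29 − 2X.
y_i = n_i/n_T, p_i = y_i·P. K_p = p_E^2 / (p_F p_G^3).
Setting this equal to 0.515 atm^-2 and taking the physical root (0 < X < 1) gives X = 0.254.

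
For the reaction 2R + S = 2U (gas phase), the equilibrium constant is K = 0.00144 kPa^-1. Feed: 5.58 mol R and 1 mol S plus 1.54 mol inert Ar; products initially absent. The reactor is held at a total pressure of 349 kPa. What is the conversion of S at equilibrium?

X = 0.446

Take 1 mol S as basis and let X be its fractional conversion, so ξ = X.
At extent ξ: n_R = 5.58 − 2X; n_S = 1 − X; n_U = 2X; n_I = 1.54 (inert).
Total moles n_T = 8.12 − X.
Mole fractions y_i = n_i/n_T; K = p_U^2 / (p_R^2 p_S) with p_i = y_i·P.
This yields a degree-3 equation in X; solving on (0,1), X = 0.446.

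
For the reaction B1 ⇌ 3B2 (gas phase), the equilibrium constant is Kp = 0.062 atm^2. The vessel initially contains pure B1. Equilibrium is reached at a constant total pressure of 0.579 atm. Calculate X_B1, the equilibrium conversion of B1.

X = 0.223

Let X = conversion of B1 (basis 1 mol B1); extent of reaction ξ = X.
Moles: n_B1 = 1 − X; n_B2 = 3X.
Total moles n_T = 1 + 2X.
Mole fractions y_i = n_i/n_T; Kp = p_B2^3 / (p_B1) with p_i = y_i·P.
Setting this equal to 0.062 atm^2 and taking the physical root (0 < X < 1) gives X = 0.223.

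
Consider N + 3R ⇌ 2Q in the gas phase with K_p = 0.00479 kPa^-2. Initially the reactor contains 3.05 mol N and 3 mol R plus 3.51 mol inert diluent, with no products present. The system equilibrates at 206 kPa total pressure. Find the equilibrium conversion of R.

Let X = conversion of R (basis 3 mol R); extent of reaction ξ = X.
Species balance: n_N = 3.05 − X; n_R = 3 − 3X; n_Q = 2X; n_I = 3.51 (inert).
Summing: n_T = 9.56 − 2X.
y_i = n_i/n_T, p_i = y_i·P. K_p = p_Q^2 / (p_N p_R^3).
This yields a degree-4 equation in X; solving on (0,1), X = 0.770.

X = 0.770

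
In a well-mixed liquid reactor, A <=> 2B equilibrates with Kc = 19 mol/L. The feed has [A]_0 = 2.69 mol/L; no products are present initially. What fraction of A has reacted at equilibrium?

Let X = conversion of A; extent ξ = 2.69·X mol/L.
Concentrations: [A] = 2.69 − 2.69X; [B] = 5.38X.
Kc = [B]^2 / ([A]).
Solving Kc = 19 for X ∈ (0,1): X = 0.713.

X = 0.713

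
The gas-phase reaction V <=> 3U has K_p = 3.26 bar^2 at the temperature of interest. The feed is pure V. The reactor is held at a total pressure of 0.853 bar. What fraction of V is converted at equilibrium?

X = 0.669

Basis: 1 mol V initially; let X = conversion of V. Extent ξ = X.
Moles: n_V = 1 − X; n_U = 3X.
Summing: n_T = 1 + 2X.
y_i = n_i/n_T, p_i = y_i·P. K_p = p_U^3 / (p_V).
Equating to 3.26 bar^2 and solving on 0 < X < 1: X = 0.669.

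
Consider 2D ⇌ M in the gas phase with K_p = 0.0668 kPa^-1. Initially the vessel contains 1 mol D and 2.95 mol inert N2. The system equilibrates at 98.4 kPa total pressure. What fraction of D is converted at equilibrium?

X = 0.594

Take 1 mol D as basis and let X be its fractional conversion, so ξ = 0.5X.
At extent ξ: n_D = 1 − X; n_M = 0.5X; n_I = 2.95 (inert).
n_T = Σnᵢ = 3.95 − 0.5X.
With p_i = (n_i/n_T)P, K_p = p_M / (p_D^2).
Setting this equal to 0.0668 kPa^-1 and taking the physical root (0 < X < 1) gives X = 0.594.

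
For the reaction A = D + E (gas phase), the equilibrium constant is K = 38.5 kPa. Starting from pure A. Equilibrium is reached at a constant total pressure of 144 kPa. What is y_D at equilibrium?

y_D = 0.315

Take 1 mol A as basis and let X be its fractional conversion, so ξ = X.
Moles: n_A = 1 − X; n_D = X; n_E = X.
Total moles n_T = 1 + X.
Mole fractions y_i = n_i/n_T; K = p_D p_E / (p_A) with p_i = y_i·P.
Equating to 38.5 kPa and solving on 0 < X < 1: X = 0.459.
Then n_D = 0.459, n_T = 1.46, so y_D = 0.315.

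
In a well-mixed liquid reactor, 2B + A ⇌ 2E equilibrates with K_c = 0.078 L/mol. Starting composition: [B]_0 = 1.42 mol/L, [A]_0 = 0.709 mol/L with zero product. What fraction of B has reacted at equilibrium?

X = 0.176

Let X = conversion of B; extent ξ = 1.42X/2 mol/L.
Concentrations: [B] = 1.42 − 1.42X; [A] = 0.709 − 0.71X; [E] = 1.42X.
K_c = [E]^2 / ([B]^2 [A]).
Equating to 0.078 L/mol: the physical root is X = 0.176.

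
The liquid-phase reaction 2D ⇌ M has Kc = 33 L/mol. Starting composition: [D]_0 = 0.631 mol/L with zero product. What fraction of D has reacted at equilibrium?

Let X = conversion of D; extent ξ = 0.631X/2 mol/L.
Concentrations: [D] = 0.631 − 0.631X; [M] = 0.316X.
Kc = [M] / ([D]^2).
Setting equal to 33 and solving for X on (0,1) gives X = 0.857.

X = 0.857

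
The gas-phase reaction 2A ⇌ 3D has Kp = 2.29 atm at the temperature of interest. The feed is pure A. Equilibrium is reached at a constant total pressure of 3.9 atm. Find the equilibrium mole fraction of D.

y_D = 0.516

Basis: 1 mol A initially; let X = conversion of A. Extent ξ = 0.5X.
Mole table: n_A = 1 − X; n_D = 1.5X.
Total moles n_T = 1 + 0.5X.
y_i = n_i/n_T, p_i = y_i·P. Kp = p_D^3 / (p_A^2).
Substituting and setting equal to 2.29 atm gives a polynomial in X; the root in (0,1) is X = 0.416.
Then n_D = 0.623, n_T = 1.21, so y_D = 0.516.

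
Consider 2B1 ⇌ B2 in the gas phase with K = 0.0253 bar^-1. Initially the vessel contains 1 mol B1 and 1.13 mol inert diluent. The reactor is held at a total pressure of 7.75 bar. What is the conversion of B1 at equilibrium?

X = 0.141

Basis: 1 mol B1 initially; let X = conversion of B1. Extent ξ = 0.5X.
Moles: n_B1 = 1 − X; n_B2 = 0.5X; n_I = 1.13 (inert).
n_T = Σnᵢ = 2.13 − 0.5X.
With p_i = (n_i/n_T)P, K = p_B2 / (p_B1^2).
Substituting and setting equal to 0.0253 bar^-1 gives a polynomial in X; the root in (0,1) is X = 0.141.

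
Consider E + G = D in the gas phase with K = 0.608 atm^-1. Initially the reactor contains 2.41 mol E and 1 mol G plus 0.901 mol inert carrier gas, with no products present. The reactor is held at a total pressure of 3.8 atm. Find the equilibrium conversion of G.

Basis: 1 mol G initially; let X = conversion of G. Extent ξ = X.
Mole table: n_E = 2.41 − X; n_G = 1 − X; n_D = X; n_I = 0.901 (inert).
n_T = Σnᵢ = 4.31 − X.
y_i = n_i/n_T, p_i = y_i·P. K = p_D / (p_E p_G).
Setting this equal to 0.608 atm^-1 and taking the physical root (0 < X < 1) gives X = 0.534.

X = 0.534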